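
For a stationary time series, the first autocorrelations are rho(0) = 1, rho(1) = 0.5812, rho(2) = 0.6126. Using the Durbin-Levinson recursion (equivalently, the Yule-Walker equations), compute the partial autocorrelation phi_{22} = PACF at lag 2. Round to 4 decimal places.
\phi_{22} = 0.4150

The PACF at lag k is phi_{kk}, the last component of the solution
to the Yule-Walker system G_k phi = r_k where
  (G_k)_{ij} = rho(|i - j|), (r_k)_i = rho(i), i,j = 1..k.
Equivalently, Durbin-Levinson gives phi_{kk} iteratively:
  phi_{11} = rho(1)
  phi_{kk} = [rho(k) - sum_{j=1..k-1} phi_{k-1,j} rho(k-j)]
            / [1 - sum_{j=1..k-1} phi_{k-1,j} rho(j)],
  phi_{k,j} = phi_{k-1,j} - phi_{kk} phi_{k-1,k-j},  j = 1..k-1.
Step k = 1:
  phi_11 = rho(1) = 0.5812.
Step k = 2:
  phi_22 = [rho(2) - phi_11 rho(1)] / [1 - phi_11 rho(1)] = [0.6126 - (0.5812)(0.5812)] / [1 - (0.5812)(0.5812)]
         = 0.27480656 / 0.66220656 = 0.415.
Therefore phi_{22} = 0.4150.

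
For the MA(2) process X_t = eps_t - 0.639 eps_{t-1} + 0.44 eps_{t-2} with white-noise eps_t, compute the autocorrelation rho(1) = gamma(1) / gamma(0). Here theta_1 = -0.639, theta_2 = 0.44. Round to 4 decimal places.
\rho(1) = -0.5744

For an MA(q) process with theta_0 = 1, the autocovariance is
  gamma(k) = sigma^2 * sum_{i=0..q-k} theta_i * theta_{i+k},
and rho(k) = gamma(k) / gamma(0). Sigma^2 cancels.
  numerator   = (1)*(-0.639) + (-0.639)*(0.44) = -0.92016.
  denominator = (1)^2 + (-0.639)^2 + (0.44)^2 = 1.601921.
  rho(1) = -0.92016 / 1.601921 = -0.5744.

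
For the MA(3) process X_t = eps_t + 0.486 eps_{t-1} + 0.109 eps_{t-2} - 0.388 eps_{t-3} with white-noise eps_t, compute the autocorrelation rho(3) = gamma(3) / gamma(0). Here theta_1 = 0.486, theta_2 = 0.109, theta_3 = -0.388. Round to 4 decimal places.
\rho(3) = -0.2774

For an MA(q) process with theta_0 = 1, the autocovariance is
  gamma(k) = sigma^2 * sum_{i=0..q-k} theta_i * theta_{i+k},
and rho(k) = gamma(k) / gamma(0). Sigma^2 cancels.
  numerator   = (1)*(-0.388) = -0.388.
  denominator = (1)^2 + (0.486)^2 + (0.109)^2 + (-0.388)^2 = 1.398621.
  rho(3) = -0.388 / 1.398621 = -0.2774.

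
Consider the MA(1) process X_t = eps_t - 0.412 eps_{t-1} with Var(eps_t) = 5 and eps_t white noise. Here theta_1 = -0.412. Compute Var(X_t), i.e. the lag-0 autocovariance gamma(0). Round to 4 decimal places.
\gamma(0) = 5.8487

For an MA(q) process X_t = eps_t + sum_i theta_i eps_{t-i} with
Var(eps_t) = sigma^2, the variance is
  gamma(0) = sigma^2 * (1 + sum_i theta_i^2).
  sum_i theta_i^2 = (-0.412)^2 = 0.169744.
  gamma(0) = 5 * (1 + 0.169744) = 5 * 1.169744 = 5.84872, which rounds to 5.8487.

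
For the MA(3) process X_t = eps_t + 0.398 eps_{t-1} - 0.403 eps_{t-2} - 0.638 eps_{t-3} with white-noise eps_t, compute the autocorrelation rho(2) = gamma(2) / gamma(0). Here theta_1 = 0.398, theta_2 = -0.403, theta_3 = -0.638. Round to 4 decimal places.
\rho(2) = -0.3802

For an MA(q) process with theta_0 = 1, the autocovariance is
  gamma(k) = sigma^2 * sum_{i=0..q-k} theta_i * theta_{i+k},
and rho(k) = gamma(k) / gamma(0). Sigma^2 cancels.
  numerator   = (1)*(-0.403) + (0.398)*(-0.638) = -0.656924.
  denominator = (1)^2 + (0.398)^2 + (-0.403)^2 + (-0.638)^2 = 1.727857.
  rho(2) = -0.656924 / 1.727857 = -0.3802.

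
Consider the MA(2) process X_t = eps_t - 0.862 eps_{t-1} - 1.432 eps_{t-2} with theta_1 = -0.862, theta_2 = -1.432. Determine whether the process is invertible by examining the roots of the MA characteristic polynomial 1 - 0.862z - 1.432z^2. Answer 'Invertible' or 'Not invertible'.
\text{Not invertible}

The MA(q) characteristic polynomial is P(z) = 1 - 0.862z - 1.432z^2.
Invertibility requires all roots to lie outside the unit circle, i.e. |z| > 1 for every root.
Set 1 + (-0.862) z + (-1.432) z^2 = 0, i.e. a z^2 + b z + c = 0 with a = -1.432, b = -0.862, c = 1.
Discriminant D = b^2 - 4ac = (-0.862)^2 - 4*(-1.432)*1 = 0.743044 - (-5.728) = 6.471044.
D >= 0, so the roots are real: z = (-b +/- sqrt(D)) / (2a) = (0.862 +/- 2.543825) / (-2.864).
  z_1 = (0.862 + 2.543825) / (-2.864) = -1.1892,   |z_1| = 1.1892.
  z_2 = (0.862 - 2.543825) / (-2.864) = 0.5872,   |z_2| = 0.5872.
Moduli of all roots: 1.1892, 0.5872.
All moduli strictly greater than 1? No.
Verdict: Not invertible.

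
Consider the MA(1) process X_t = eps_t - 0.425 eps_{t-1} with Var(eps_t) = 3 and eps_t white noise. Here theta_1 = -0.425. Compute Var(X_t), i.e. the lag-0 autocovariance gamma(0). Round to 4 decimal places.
\gamma(0) = 3.5419

For an MA(q) process X_t = eps_t + sum_i theta_i eps_{t-i} with
Var(eps_t) = sigma^2, the variance is
  gamma(0) = sigma^2 * (1 + sum_i theta_i^2).
  sum_i theta_i^2 = (-0.425)^2 = 0.180625.
  gamma(0) = 3 * (1 + 0.180625) = 3 * 1.180625 = 3.541875, which rounds to 3.5419.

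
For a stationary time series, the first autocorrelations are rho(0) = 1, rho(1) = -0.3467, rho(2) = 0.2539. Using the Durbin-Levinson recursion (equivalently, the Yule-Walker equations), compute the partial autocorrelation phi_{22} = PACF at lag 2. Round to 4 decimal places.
\phi_{22} = 0.1520

The PACF at lag k is phi_{kk}, the last component of the solution
to the Yule-Walker system G_k phi = r_k where
  (G_k)_{ij} = rho(|i - j|), (r_k)_i = rho(i), i,j = 1..k.
Equivalently, Durbin-Levinson gives phi_{kk} iteratively:
  phi_{11} = rho(1)
  phi_{kk} = [rho(k) - sum_{j=1..k-1} phi_{k-1,j} rho(k-j)]
            / [1 - sum_{j=1..k-1} phi_{k-1,j} rho(j)],
  phi_{k,j} = phi_{k-1,j} - phi_{kk} phi_{k-1,k-j},  j = 1..k-1.
Step k = 1:
  phi_11 = rho(1) = -0.3467.
Step k = 2:
  phi_22 = [rho(2) - phi_11 rho(1)] / [1 - phi_11 rho(1)] = [0.2539 - (-0.3467)(-0.3467)] / [1 - (-0.3467)(-0.3467)]
         = 0.13369911 / 0.87979911 = 0.152.
Therefore phi_{22} = 0.1520.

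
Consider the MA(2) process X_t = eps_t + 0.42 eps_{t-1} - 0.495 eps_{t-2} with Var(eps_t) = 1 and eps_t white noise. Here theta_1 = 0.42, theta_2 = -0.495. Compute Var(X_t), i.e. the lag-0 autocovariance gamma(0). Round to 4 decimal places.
\gamma(0) = 1.4214

For an MA(q) process X_t = eps_t + sum_i theta_i eps_{t-i} with
Var(eps_t) = sigma^2, the variance is
  gamma(0) = sigma^2 * (1 + sum_i theta_i^2).
  sum_i theta_i^2 = (0.42)^2 + (-0.495)^2 = 0.1764 + 0.245025 = 0.421425.
  gamma(0) = 1 * (1 + 0.421425) = 1 * 1.421425 = 1.421425, which rounds to 1.4214.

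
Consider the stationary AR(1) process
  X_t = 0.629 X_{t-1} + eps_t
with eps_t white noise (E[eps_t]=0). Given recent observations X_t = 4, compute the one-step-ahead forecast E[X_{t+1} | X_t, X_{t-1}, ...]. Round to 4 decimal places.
E[X_{t+1} \mid \mathcal F_t] = 2.5160

For an AR(p) model X_t = c + sum_i phi_i X_{t-i} + eps_t, the
one-step-ahead conditional mean is
  E[X_{t+1} | X_t, ...] = c + sum_i phi_i X_{t+1-i}.
Substitute known values:
  E[X_{t+1} | ...] = (0.629) * (4)
                   = 2.5160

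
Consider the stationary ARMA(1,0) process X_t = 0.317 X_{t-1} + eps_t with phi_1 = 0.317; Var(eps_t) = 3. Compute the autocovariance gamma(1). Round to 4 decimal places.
\gamma(1) = 1.0572

Multiply the model equation by X_{t-k} and take expectations. With theta_0 = psi_0 = 1 and psi_j the MA(infinity) weights, this gives
  gamma(k) - sum_i phi_i gamma(k-i) = c_k,
  c_k = sigma^2 * sum_{j=k..q} theta_j psi_{j-k}   (c_k = 0 for k > q),
using gamma(-m) = gamma(m).
Pure AR (q = 0): c_0 = sigma^2 = 3, c_k = 0 for k >= 1.
Equations for k = 0 and k = 1 (AR order 1):
  gamma(0) = phi_1 gamma(1) + c_0
  gamma(1) = phi_1 gamma(0) + c_1
Substituting the second into the first: gamma(0) (1 - phi_1^2) = c_0 + phi_1 c_1, so
  gamma(0) = c_0 / (1 - phi_1^2) = 3 / (1 - (0.317)^2) = 3 / 0.899511 = 3.335145.
  gamma(1) = phi_1 gamma(0) = (0.317)(3.335145) = 1.057241.
Therefore gamma(1) = 1.0572 (to 4 decimal places).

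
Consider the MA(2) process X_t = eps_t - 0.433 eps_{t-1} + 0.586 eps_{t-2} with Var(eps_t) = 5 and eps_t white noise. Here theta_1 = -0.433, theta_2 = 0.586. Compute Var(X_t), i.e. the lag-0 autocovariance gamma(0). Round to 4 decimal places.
\gamma(0) = 7.6544

For an MA(q) process X_t = eps_t + sum_i theta_i eps_{t-i} with
Var(eps_t) = sigma^2, the variance is
  gamma(0) = sigma^2 * (1 + sum_i theta_i^2).
  sum_i theta_i^2 = (-0.433)^2 + (0.586)^2 = 0.187489 + 0.343396 = 0.530885.
  gamma(0) = 5 * (1 + 0.530885) = 5 * 1.530885 = 7.654425, which rounds to 7.6544.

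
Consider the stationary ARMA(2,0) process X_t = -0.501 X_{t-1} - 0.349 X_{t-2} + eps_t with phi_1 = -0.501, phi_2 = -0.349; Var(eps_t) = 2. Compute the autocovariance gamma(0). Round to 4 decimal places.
\gamma(0) = 2.6418

Multiply the model equation by X_{t-k} and take expectations. With theta_0 = psi_0 = 1 and psi_j the MA(infinity) weights, this gives
  gamma(k) - sum_i phi_i gamma(k-i) = c_k,
  c_k = sigma^2 * sum_{j=k..q} theta_j psi_{j-k}   (c_k = 0 for k > q),
using gamma(-m) = gamma(m).
Pure AR (q = 0): c_0 = sigma^2 = 2, c_k = 0 for k >= 1.
Equations for k = 0, 1, 2 (AR order 2, c_2 = 0):
  (E0) gamma(0) = phi_1 gamma(1) + phi_2 gamma(2) + c_0
  (E1) gamma(1) = phi_1 gamma(0) + phi_2 gamma(1) + c_1
  (E2) gamma(2) = phi_1 gamma(1) + phi_2 gamma(0)
From (E1): gamma(1) = A gamma(0) + B with
  A = phi_1 / (1 - phi_2) = -0.501 / 1.349 = -0.371386,   B = c_1 / (1 - phi_2) = 0 / 1.349 = 0.
Insert (E2) into (E0): gamma(0) (1 - phi_2^2) = phi_1 (1 + phi_2) gamma(1) + c_0.
  phi_1 (1 + phi_2) = (-0.501)(0.651) = -0.326151,   1 - phi_2^2 = 0.878199.
Replace gamma(1) by A gamma(0) + B and collect gamma(0):
  gamma(0) [0.878199 - (-0.326151)(-0.371386)] = c_0 = 2
  gamma(0) * 0.757071 = 2
  gamma(0) = 2 / 0.757071 = 2.64176.
Therefore gamma(0) = 2.6418 (to 4 decimal places).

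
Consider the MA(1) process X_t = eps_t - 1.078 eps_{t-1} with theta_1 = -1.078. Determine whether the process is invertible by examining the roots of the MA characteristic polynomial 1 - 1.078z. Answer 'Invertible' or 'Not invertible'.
\text{Not invertible}

The MA(q) characteristic polynomial is P(z) = 1 - 1.078z.
Invertibility requires all roots to lie outside the unit circle, i.e. |z| > 1 for every root.
This is linear in z: 1 + (-1.078) z = 0  =>  z = -1/(-1.078) = 0.927644,  |z| = 0.927644.
Moduli of all roots: 0.9276.
All moduli strictly greater than 1? No.
Verdict: Not invertible.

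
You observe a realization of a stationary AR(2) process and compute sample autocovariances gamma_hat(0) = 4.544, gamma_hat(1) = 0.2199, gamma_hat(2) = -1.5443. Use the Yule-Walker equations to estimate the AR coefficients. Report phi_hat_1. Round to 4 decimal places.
\hat\phi_{1} = 0.0650

The Yule-Walker equations for an AR(p) process read, in matrix form,
  Gamma_p phi = r_p,   with   (Gamma_p)_{ij} = gamma(|i - j|),
                       (r_p)_i = gamma(i),   i,j = 1..p.
Substitute the sample gammas (Toeplitz matrix and right-hand side of size 2):
  Gamma_p = [[4.544, 0.2199], [0.2199, 4.544]]
  r_p     = [0.2199, -1.5443]
Written out:
  4.544 phi_1 + 0.2199 phi_2 = 0.2199
  0.2199 phi_1 + 4.544 phi_2 = -1.5443
Solve by Cramer's rule:
  det = gamma(0)^2 - gamma(1)^2 = (4.544)^2 - (0.2199)^2 = 20.647936 - 0.04835601 = 20.59957999
  phi_hat_1 = [gamma(1) gamma(0) - gamma(1) gamma(2)] / det = [(0.2199)(4.544) - (0.2199)(-1.5443)] / 20.59957999 = 1.33881717 / 20.59957999 = 0.065
  phi_hat_2 = [gamma(0) gamma(2) - gamma(1)^2] / det = [(4.544)(-1.5443) - (0.2199)^2] / 20.59957999 = -7.06565521 / 20.59957999 = -0.343
So phi_hat = [0.0650, -0.3430].
Therefore phi_hat_1 = 0.0650.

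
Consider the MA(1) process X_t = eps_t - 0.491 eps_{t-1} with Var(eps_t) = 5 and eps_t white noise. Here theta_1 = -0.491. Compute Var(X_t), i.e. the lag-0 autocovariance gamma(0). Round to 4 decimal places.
\gamma(0) = 6.2054

For an MA(q) process X_t = eps_t + sum_i theta_i eps_{t-i} with
Var(eps_t) = sigma^2, the variance is
  gamma(0) = sigma^2 * (1 + sum_i theta_i^2).
  sum_i theta_i^2 = (-0.491)^2 = 0.241081.
  gamma(0) = 5 * (1 + 0.241081) = 5 * 1.241081 = 6.205405, which rounds to 6.2054.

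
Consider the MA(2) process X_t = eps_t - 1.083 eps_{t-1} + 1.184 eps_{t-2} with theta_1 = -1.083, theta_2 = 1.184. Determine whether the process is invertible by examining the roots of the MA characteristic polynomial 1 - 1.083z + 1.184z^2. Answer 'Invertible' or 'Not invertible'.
\text{Not invertible}

The MA(q) characteristic polynomial is P(z) = 1 - 1.083z + 1.184z^2.
Invertibility requires all roots to lie outside the unit circle, i.e. |z| > 1 for every root.
Set 1 + (-1.083) z + (1.184) z^2 = 0, i.e. a z^2 + b z + c = 0 with a = 1.184, b = -1.083, c = 1.
Discriminant D = b^2 - 4ac = (-1.083)^2 - 4*(1.184)*1 = 1.172889 - (4.736) = -3.563111.
D < 0, so the roots are the complex-conjugate pair z = (-b +/- i sqrt(-D)) / (2a) = 0.4573 +/- 0.7971i.
For a conjugate pair |z|^2 = z * conj(z) = (product of roots) = c/a = 1/(1.184) = 0.844595, so |z| = sqrt(0.844595) = 0.919 for both roots.
Moduli of all roots: 0.9190, 0.9190.
All moduli strictly greater than 1? No.
Verdict: Not invertible.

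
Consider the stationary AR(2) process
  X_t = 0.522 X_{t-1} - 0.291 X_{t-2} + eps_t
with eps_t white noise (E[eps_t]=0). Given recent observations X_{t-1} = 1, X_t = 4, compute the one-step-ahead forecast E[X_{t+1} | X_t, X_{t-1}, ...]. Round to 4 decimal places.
E[X_{t+1} \mid \mathcal F_t] = 1.7970

For an AR(p) model X_t = c + sum_i phi_i X_{t-i} + eps_t, the
one-step-ahead conditional mean is
  E[X_{t+1} | X_t, ...] = c + sum_i phi_i X_{t+1-i}.
Substitute known values:
  E[X_{t+1} | ...] = (0.522) * (4) + (-0.291) * (1)
                   = 1.7970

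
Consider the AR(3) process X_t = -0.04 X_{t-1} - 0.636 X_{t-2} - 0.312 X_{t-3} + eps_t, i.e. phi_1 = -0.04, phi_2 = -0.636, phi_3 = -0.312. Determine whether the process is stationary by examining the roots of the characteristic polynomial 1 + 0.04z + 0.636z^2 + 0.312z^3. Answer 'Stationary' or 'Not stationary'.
\text{Stationary}

The AR(p) characteristic polynomial is P(z) = 1 + 0.04z + 0.636z^2 + 0.312z^3.
Stationarity requires all roots to lie outside the unit circle, i.e. |z| > 1 for every root.
Degree 3: look for a simple real root z0 first, then factor out (1 - z/z0) and solve the remaining quadratic.
Testing z0 = -2.5: P(-2.5) = 1 + (0.04)(-2.5) + (0.636)(-2.5)^2 + (0.312)(-2.5)^3
  = 1 + (-0.1) + (3.975) + (-4.875) = 0.  So z_0 = -2.5 is a root, |z_0| = 2.5.
Divide out the factor (1 + 0.4 z) = (1 - z/z0) (since 1/z0 = -0.4):
  P(z) = (1 + 0.4 z)(1 + (-0.36) z + (0.78) z^2)
  [check: z-coef -0.36 - (-0.4) = 0.04; z^2-coef 0.78 - (-0.4)(-0.36) = 0.636; z^3-coef -(-0.4)(0.78) = 0.312.]
Remaining roots from the quadratic factor 1 + (-0.36) z + (0.78) z^2:
  Set 1 + (-0.36) z + (0.78) z^2 = 0, i.e. a z^2 + b z + c = 0 with a = 0.78, b = -0.36, c = 1.
  Discriminant D = b^2 - 4ac = (-0.36)^2 - 4*(0.78)*1 = 0.1296 - (3.12) = -2.9904.
  D < 0, so the roots are the complex-conjugate pair z = (-b +/- i sqrt(-D)) / (2a) = 0.2308 +/- 1.1085i.
  For a conjugate pair |z|^2 = z * conj(z) = (product of roots) = c/a = 1/(0.78) = 1.282051, so |z| = sqrt(1.282051) = 1.1323 for both roots.
Moduli of all roots: 2.5000, 1.1323, 1.1323.
All moduli strictly greater than 1? Yes.
Verdict: Stationary.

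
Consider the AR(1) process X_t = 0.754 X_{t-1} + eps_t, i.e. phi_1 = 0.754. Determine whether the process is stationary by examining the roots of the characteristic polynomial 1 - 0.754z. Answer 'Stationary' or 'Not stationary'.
\text{Stationary}

The AR(p) characteristic polynomial is P(z) = 1 - 0.754z.
Stationarity requires all roots to lie outside the unit circle, i.e. |z| > 1 for every root.
This is linear in z: 1 + (-0.754) z = 0  =>  z = -1/(-0.754) = 1.32626,  |z| = 1.32626.
Moduli of all roots: 1.3263.
All moduli strictly greater than 1? Yes.
Verdict: Stationary.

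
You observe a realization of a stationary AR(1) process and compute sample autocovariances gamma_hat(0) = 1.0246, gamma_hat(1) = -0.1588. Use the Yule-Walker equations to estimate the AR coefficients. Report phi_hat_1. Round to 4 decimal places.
\hat\phi_{1} = -0.1550

The Yule-Walker equations for an AR(p) process read, in matrix form,
  Gamma_p phi = r_p,   with   (Gamma_p)_{ij} = gamma(|i - j|),
                       (r_p)_i = gamma(i),   i,j = 1..p.
Substitute the sample gammas (Toeplitz matrix and right-hand side of size 1):
  Gamma_p = [[1.0246]]
  r_p     = [-0.1588]
With p = 1 this is the single equation gamma(0) phi_1 = gamma(1):
  phi_hat_1 = gamma(1) / gamma(0) = -0.1588 / 1.0246 = -0.1550.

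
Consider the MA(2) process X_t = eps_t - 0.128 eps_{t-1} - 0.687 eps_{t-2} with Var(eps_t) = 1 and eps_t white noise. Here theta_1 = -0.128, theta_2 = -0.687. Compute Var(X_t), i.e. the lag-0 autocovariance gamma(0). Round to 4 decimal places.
\gamma(0) = 1.4884

For an MA(q) process X_t = eps_t + sum_i theta_i eps_{t-i} with
Var(eps_t) = sigma^2, the variance is
  gamma(0) = sigma^2 * (1 + sum_i theta_i^2).
  sum_i theta_i^2 = (-0.128)^2 + (-0.687)^2 = 0.016384 + 0.471969 = 0.488353.
  gamma(0) = 1 * (1 + 0.488353) = 1 * 1.488353 = 1.488353, which rounds to 1.4884.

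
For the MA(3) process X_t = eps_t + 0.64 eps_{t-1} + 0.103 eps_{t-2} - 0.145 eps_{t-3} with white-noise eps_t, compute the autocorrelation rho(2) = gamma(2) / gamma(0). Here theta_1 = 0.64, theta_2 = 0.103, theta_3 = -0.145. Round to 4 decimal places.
\rho(2) = 0.0071

For an MA(q) process with theta_0 = 1, the autocovariance is
  gamma(k) = sigma^2 * sum_{i=0..q-k} theta_i * theta_{i+k},
and rho(k) = gamma(k) / gamma(0). Sigma^2 cancels.
  numerator   = (1)*(0.103) + (0.64)*(-0.145) = 0.0102.
  denominator = (1)^2 + (0.64)^2 + (0.103)^2 + (-0.145)^2 = 1.441234.
  rho(2) = 0.0102 / 1.441234 = 0.0071.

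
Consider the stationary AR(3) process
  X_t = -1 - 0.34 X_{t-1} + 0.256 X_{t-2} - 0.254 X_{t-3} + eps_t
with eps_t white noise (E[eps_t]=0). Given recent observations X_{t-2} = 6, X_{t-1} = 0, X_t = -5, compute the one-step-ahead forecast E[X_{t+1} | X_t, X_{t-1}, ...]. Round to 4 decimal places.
E[X_{t+1} \mid \mathcal F_t] = -0.8240

For an AR(p) model X_t = c + sum_i phi_i X_{t-i} + eps_t, the
one-step-ahead conditional mean is
  E[X_{t+1} | X_t, ...] = c + sum_i phi_i X_{t+1-i}.
Substitute known values:
  E[X_{t+1} | ...] = -1 + (-0.34) * (-5) + (0.256) * (0) + (-0.254) * (6)
                   = -0.8240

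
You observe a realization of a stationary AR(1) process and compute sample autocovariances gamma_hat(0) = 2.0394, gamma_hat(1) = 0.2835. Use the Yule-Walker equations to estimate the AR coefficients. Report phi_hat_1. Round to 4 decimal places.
\hat\phi_{1} = 0.1390

The Yule-Walker equations for an AR(p) process read, in matrix form,
  Gamma_p phi = r_p,   with   (Gamma_p)_{ij} = gamma(|i - j|),
                       (r_p)_i = gamma(i),   i,j = 1..p.
Substitute the sample gammas (Toeplitz matrix and right-hand side of size 1):
  Gamma_p = [[2.0394]]
  r_p     = [0.2835]
With p = 1 this is the single equation gamma(0) phi_1 = gamma(1):
  phi_hat_1 = gamma(1) / gamma(0) = 0.2835 / 2.0394 = 0.1390.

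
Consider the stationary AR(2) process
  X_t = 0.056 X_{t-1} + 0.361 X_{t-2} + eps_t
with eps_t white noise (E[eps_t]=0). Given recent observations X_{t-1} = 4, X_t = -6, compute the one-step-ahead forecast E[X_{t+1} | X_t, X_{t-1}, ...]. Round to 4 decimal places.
E[X_{t+1} \mid \mathcal F_t] = 1.1080

For an AR(p) model X_t = c + sum_i phi_i X_{t-i} + eps_t, the
one-step-ahead conditional mean is
  E[X_{t+1} | X_t, ...] = c + sum_i phi_i X_{t+1-i}.
Substitute known values:
  E[X_{t+1} | ...] = (0.056) * (-6) + (0.361) * (4)
                   = 1.1080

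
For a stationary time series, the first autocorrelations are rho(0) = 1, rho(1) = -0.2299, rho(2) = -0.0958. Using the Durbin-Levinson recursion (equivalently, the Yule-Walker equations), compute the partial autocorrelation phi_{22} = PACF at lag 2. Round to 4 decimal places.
\phi_{22} = -0.1569

The PACF at lag k is phi_{kk}, the last component of the solution
to the Yule-Walker system G_k phi = r_k where
  (G_k)_{ij} = rho(|i - j|), (r_k)_i = rho(i), i,j = 1..k.
Equivalently, Durbin-Levinson gives phi_{kk} iteratively:
  phi_{11} = rho(1)
  phi_{kk} = [rho(k) - sum_{j=1..k-1} phi_{k-1,j} rho(k-j)]
            / [1 - sum_{j=1..k-1} phi_{k-1,j} rho(j)],
  phi_{k,j} = phi_{k-1,j} - phi_{kk} phi_{k-1,k-j},  j = 1..k-1.
Step k = 1:
  phi_11 = rho(1) = -0.2299.
Step k = 2:
  phi_22 = [rho(2) - phi_11 rho(1)] / [1 - phi_11 rho(1)] = [-0.0958 - (-0.2299)(-0.2299)] / [1 - (-0.2299)(-0.2299)]
         = -0.14865401 / 0.94714599 = -0.1569.
Therefore phi_{22} = -0.1569.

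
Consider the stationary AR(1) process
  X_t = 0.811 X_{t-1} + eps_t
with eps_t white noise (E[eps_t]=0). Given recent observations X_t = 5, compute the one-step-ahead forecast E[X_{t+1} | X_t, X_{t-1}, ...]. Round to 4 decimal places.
E[X_{t+1} \mid \mathcal F_t] = 4.0550

For an AR(p) model X_t = c + sum_i phi_i X_{t-i} + eps_t, the
one-step-ahead conditional mean is
  E[X_{t+1} | X_t, ...] = c + sum_i phi_i X_{t+1-i}.
Substitute known values:
  E[X_{t+1} | ...] = (0.811) * (5)
                   = 4.0550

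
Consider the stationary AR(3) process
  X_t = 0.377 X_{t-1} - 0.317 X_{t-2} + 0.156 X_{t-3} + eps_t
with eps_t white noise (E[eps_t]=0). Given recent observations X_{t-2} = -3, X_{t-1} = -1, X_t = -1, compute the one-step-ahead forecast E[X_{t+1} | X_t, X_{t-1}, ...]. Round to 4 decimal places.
E[X_{t+1} \mid \mathcal F_t] = -0.5280

For an AR(p) model X_t = c + sum_i phi_i X_{t-i} + eps_t, the
one-step-ahead conditional mean is
  E[X_{t+1} | X_t, ...] = c + sum_i phi_i X_{t+1-i}.
Substitute known values:
  E[X_{t+1} | ...] = (0.377) * (-1) + (-0.317) * (-1) + (0.156) * (-3)
                   = -0.5280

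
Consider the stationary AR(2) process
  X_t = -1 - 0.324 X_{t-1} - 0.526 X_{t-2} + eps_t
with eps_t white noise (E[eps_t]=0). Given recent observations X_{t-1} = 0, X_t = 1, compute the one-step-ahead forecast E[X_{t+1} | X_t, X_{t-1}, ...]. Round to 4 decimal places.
E[X_{t+1} \mid \mathcal F_t] = -1.3240

For an AR(p) model X_t = c + sum_i phi_i X_{t-i} + eps_t, the
one-step-ahead conditional mean is
  E[X_{t+1} | X_t, ...] = c + sum_i phi_i X_{t+1-i}.
Substitute known values:
  E[X_{t+1} | ...] = -1 + (-0.324) * (1) + (-0.526) * (0)
                   = -1.3240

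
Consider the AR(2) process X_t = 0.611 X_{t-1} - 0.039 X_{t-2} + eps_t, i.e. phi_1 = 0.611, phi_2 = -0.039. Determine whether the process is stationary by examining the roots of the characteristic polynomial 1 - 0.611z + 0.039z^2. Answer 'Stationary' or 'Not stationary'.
\text{Stationary}

The AR(p) characteristic polynomial is P(z) = 1 - 0.611z + 0.039z^2.
Stationarity requires all roots to lie outside the unit circle, i.e. |z| > 1 for every root.
Set 1 + (-0.611) z + (0.039) z^2 = 0, i.e. a z^2 + b z + c = 0 with a = 0.039, b = -0.611, c = 1.
Discriminant D = b^2 - 4ac = (-0.611)^2 - 4*(0.039)*1 = 0.373321 - (0.156) = 0.217321.
D >= 0, so the roots are real: z = (-b +/- sqrt(D)) / (2a) = (0.611 +/- 0.466177) / (0.078).
  z_1 = (0.611 + 0.466177) / (0.078) = 13.81,   |z_1| = 13.81.
  z_2 = (0.611 - 0.466177) / (0.078) = 1.8567,   |z_2| = 1.8567.
Moduli of all roots: 13.8100, 1.8567.
All moduli strictly greater than 1? Yes.
Verdict: Stationary.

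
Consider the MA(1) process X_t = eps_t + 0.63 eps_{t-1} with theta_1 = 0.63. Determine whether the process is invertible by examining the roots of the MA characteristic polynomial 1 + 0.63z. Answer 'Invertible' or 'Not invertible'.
\text{Invertible}

The MA(q) characteristic polynomial is P(z) = 1 + 0.63z.
Invertibility requires all roots to lie outside the unit circle, i.e. |z| > 1 for every root.
This is linear in z: 1 + (0.63) z = 0  =>  z = -1/(0.63) = -1.587302,  |z| = 1.587302.
Moduli of all roots: 1.5873.
All moduli strictly greater than 1? Yes.
Verdict: Invertible.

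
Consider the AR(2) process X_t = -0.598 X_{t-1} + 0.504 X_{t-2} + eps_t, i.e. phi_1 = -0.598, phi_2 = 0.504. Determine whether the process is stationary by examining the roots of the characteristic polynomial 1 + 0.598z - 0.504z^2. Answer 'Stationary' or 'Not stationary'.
\text{Not stationary}

The AR(p) characteristic polynomial is P(z) = 1 + 0.598z - 0.504z^2.
Stationarity requires all roots to lie outside the unit circle, i.e. |z| > 1 for every root.
Set 1 + (0.598) z + (-0.504) z^2 = 0, i.e. a z^2 + b z + c = 0 with a = -0.504, b = 0.598, c = 1.
Discriminant D = b^2 - 4ac = (0.598)^2 - 4*(-0.504)*1 = 0.357604 - (-2.016) = 2.373604.
D >= 0, so the roots are real: z = (-b +/- sqrt(D)) / (2a) = (-0.598 +/- 1.540651) / (-1.008).
  z_1 = (-0.598 + 1.540651) / (-1.008) = -0.9352,   |z_1| = 0.9352.
  z_2 = (-0.598 - 1.540651) / (-1.008) = 2.1217,   |z_2| = 2.1217.
Moduli of all roots: 0.9352, 2.1217.
All moduli strictly greater than 1? No.
Verdict: Not stationary.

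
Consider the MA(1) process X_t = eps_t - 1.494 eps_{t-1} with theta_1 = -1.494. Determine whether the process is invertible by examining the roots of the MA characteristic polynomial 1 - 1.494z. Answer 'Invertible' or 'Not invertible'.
\text{Not invertible}

The MA(q) characteristic polynomial is P(z) = 1 - 1.494z.
Invertibility requires all roots to lie outside the unit circle, i.e. |z| > 1 for every root.
This is linear in z: 1 + (-1.494) z = 0  =>  z = -1/(-1.494) = 0.669344,  |z| = 0.669344.
Moduli of all roots: 0.6693.
All moduli strictly greater than 1? No.
Verdict: Not invertible.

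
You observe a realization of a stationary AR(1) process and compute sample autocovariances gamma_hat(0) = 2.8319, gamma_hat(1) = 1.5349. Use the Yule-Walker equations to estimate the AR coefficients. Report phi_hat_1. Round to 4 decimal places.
\hat\phi_{1} = 0.5420

The Yule-Walker equations for an AR(p) process read, in matrix form,
  Gamma_p phi = r_p,   with   (Gamma_p)_{ij} = gamma(|i - j|),
                       (r_p)_i = gamma(i),   i,j = 1..p.
Substitute the sample gammas (Toeplitz matrix and right-hand side of size 1):
  Gamma_p = [[2.8319]]
  r_p     = [1.5349]
With p = 1 this is the single equation gamma(0) phi_1 = gamma(1):
  phi_hat_1 = gamma(1) / gamma(0) = 1.5349 / 2.8319 = 0.5420.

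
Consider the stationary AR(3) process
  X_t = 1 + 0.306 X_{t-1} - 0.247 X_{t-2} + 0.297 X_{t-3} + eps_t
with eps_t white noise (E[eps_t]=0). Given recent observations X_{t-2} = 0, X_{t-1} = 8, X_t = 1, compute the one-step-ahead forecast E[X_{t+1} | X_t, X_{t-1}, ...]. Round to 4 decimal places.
E[X_{t+1} \mid \mathcal F_t] = -0.6700

For an AR(p) model X_t = c + sum_i phi_i X_{t-i} + eps_t, the
one-step-ahead conditional mean is
  E[X_{t+1} | X_t, ...] = c + sum_i phi_i X_{t+1-i}.
Substitute known values:
  E[X_{t+1} | ...] = 1 + (0.306) * (1) + (-0.247) * (8) + (0.297) * (0)
                   = -0.6700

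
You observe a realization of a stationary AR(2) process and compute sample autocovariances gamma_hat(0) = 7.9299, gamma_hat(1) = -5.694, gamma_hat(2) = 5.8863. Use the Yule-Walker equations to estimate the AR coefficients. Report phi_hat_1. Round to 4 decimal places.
\hat\phi_{1} = -0.3820

The Yule-Walker equations for an AR(p) process read, in matrix form,
  Gamma_p phi = r_p,   with   (Gamma_p)_{ij} = gamma(|i - j|),
                       (r_p)_i = gamma(i),   i,j = 1..p.
Substitute the sample gammas (Toeplitz matrix and right-hand side of size 2):
  Gamma_p = [[7.9299, -5.694], [-5.694, 7.9299]]
  r_p     = [-5.694, 5.8863]
Written out:
  7.9299 phi_1 - 5.694 phi_2 = -5.694
  -5.694 phi_1 + 7.9299 phi_2 = 5.8863
Solve by Cramer's rule:
  det = gamma(0)^2 - gamma(1)^2 = (7.9299)^2 - (-5.694)^2 = 62.88331401 - 32.421636 = 30.46167801
  phi_hat_1 = [gamma(1) gamma(0) - gamma(1) gamma(2)] / det = [(-5.694)(7.9299) - (-5.694)(5.8863)] / 30.46167801 = -11.6362584 / 30.46167801 = -0.382
  phi_hat_2 = [gamma(0) gamma(2) - gamma(1)^2] / det = [(7.9299)(5.8863) - (-5.694)^2] / 30.46167801 = 14.25613437 / 30.46167801 = 0.468
So phi_hat = [-0.3820, 0.4680].
Therefore phi_hat_1 = -0.3820.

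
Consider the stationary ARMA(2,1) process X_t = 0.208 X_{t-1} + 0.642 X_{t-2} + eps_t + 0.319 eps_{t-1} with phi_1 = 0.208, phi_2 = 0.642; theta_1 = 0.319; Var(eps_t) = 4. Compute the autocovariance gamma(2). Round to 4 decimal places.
\gamma(2) = 12.2796

Multiply the model equation by X_{t-k} and take expectations. With theta_0 = psi_0 = 1 and psi_j the MA(infinity) weights, this gives
  gamma(k) - sum_i phi_i gamma(k-i) = c_k,
  c_k = sigma^2 * sum_{j=k..q} theta_j psi_{j-k}   (c_k = 0 for k > q),
using gamma(-m) = gamma(m).
psi-weights needed (psi_j = theta_j + sum_i phi_i psi_{j-i}):
  psi_1 = theta_1 + phi_1 = 0.319 + (0.208) = 0.527
Right-hand sides:
  c_0 = sigma^2 (1 + theta_1 psi_1) = 4 * (1 + (0.319)(0.527)) = 4 * 1.168113 = 4.672452
  c_1 = sigma^2 theta_1 = 4 * (0.319) = 1.276
  c_2 = 0
Equations for k = 0, 1, 2 (AR order 2, c_2 = 0):
  (E0) gamma(0) = phi_1 gamma(1) + phi_2 gamma(2) + c_0
  (E1) gamma(1) = phi_1 gamma(0) + phi_2 gamma(1) + c_1
  (E2) gamma(2) = phi_1 gamma(1) + phi_2 gamma(0)
From (E1): gamma(1) = A gamma(0) + B with
  A = phi_1 / (1 - phi_2) = 0.208 / 0.358 = 0.581006,   B = c_1 / (1 - phi_2) = 1.276 / 0.358 = 3.564246.
Insert (E2) into (E0): gamma(0) (1 - phi_2^2) = phi_1 (1 + phi_2) gamma(1) + c_0.
  phi_1 (1 + phi_2) = (0.208)(1.642) = 0.341536,   1 - phi_2^2 = 0.587836.
Replace gamma(1) by A gamma(0) + B and collect gamma(0):
  gamma(0) [0.587836 - (0.341536)(0.581006)] = (0.341536)(3.564246) + 4.672452
  gamma(0) * 0.389402 = 5.88977
  gamma(0) = 5.88977 / 0.389402 = 15.12518.
  gamma(1) = A gamma(0) + B = (0.581006)(15.12518) + (3.564246) = 12.35206.
  gamma(2) = phi_1 gamma(1) + phi_2 gamma(0) = (0.208)(12.35206) + (0.642)(15.12518) = 12.279594.
Therefore gamma(2) = 12.2796 (to 4 decimal places).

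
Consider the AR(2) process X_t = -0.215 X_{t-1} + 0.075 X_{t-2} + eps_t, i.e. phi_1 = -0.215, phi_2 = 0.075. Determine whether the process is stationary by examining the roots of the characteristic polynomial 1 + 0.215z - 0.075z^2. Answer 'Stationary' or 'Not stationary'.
\text{Stationary}

The AR(p) characteristic polynomial is P(z) = 1 + 0.215z - 0.075z^2.
Stationarity requires all roots to lie outside the unit circle, i.e. |z| > 1 for every root.
Set 1 + (0.215) z + (-0.075) z^2 = 0, i.e. a z^2 + b z + c = 0 with a = -0.075, b = 0.215, c = 1.
Discriminant D = b^2 - 4ac = (0.215)^2 - 4*(-0.075)*1 = 0.046225 - (-0.3) = 0.346225.
D >= 0, so the roots are real: z = (-b +/- sqrt(D)) / (2a) = (-0.215 +/- 0.588409) / (-0.15).
  z_1 = (-0.215 + 0.588409) / (-0.15) = -2.4894,   |z_1| = 2.4894.
  z_2 = (-0.215 - 0.588409) / (-0.15) = 5.3561,   |z_2| = 5.3561.
Moduli of all roots: 2.4894, 5.3561.
All moduli strictly greater than 1? Yes.
Verdict: Stationary.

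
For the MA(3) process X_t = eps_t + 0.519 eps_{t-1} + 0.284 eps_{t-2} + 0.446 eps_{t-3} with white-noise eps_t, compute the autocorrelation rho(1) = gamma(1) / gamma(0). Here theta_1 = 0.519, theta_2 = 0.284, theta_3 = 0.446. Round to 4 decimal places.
\rho(1) = 0.5120

For an MA(q) process with theta_0 = 1, the autocovariance is
  gamma(k) = sigma^2 * sum_{i=0..q-k} theta_i * theta_{i+k},
and rho(k) = gamma(k) / gamma(0). Sigma^2 cancels.
  numerator   = (1)*(0.519) + (0.519)*(0.284) + (0.284)*(0.446) = 0.79306.
  denominator = (1)^2 + (0.519)^2 + (0.284)^2 + (0.446)^2 = 1.548933.
  rho(1) = 0.79306 / 1.548933 = 0.5120.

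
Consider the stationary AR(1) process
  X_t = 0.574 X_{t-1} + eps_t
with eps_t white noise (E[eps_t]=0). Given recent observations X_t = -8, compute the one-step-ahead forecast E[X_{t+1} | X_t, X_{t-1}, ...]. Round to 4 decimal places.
E[X_{t+1} \mid \mathcal F_t] = -4.5920

For an AR(p) model X_t = c + sum_i phi_i X_{t-i} + eps_t, the
one-step-ahead conditional mean is
  E[X_{t+1} | X_t, ...] = c + sum_i phi_i X_{t+1-i}.
Substitute known values:
  E[X_{t+1} | ...] = (0.574) * (-8)
                   = -4.5920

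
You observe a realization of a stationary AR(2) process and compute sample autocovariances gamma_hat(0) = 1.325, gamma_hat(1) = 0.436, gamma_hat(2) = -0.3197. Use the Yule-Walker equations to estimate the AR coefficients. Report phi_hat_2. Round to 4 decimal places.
\hat\phi_{2} = -0.3920

The Yule-Walker equations for an AR(p) process read, in matrix form,
  Gamma_p phi = r_p,   with   (Gamma_p)_{ij} = gamma(|i - j|),
                       (r_p)_i = gamma(i),   i,j = 1..p.
Substitute the sample gammas (Toeplitz matrix and right-hand side of size 2):
  Gamma_p = [[1.325, 0.436], [0.436, 1.325]]
  r_p     = [0.436, -0.3197]
Written out:
  1.325 phi_1 + 0.436 phi_2 = 0.436
  0.436 phi_1 + 1.325 phi_2 = -0.3197
Solve by Cramer's rule:
  det = gamma(0)^2 - gamma(1)^2 = (1.325)^2 - (0.436)^2 = 1.755625 - 0.190096 = 1.565529
  phi_hat_1 = [gamma(1) gamma(0) - gamma(1) gamma(2)] / det = [(0.436)(1.325) - (0.436)(-0.3197)] / 1.565529 = 0.7170892 / 1.565529 = 0.458
  phi_hat_2 = [gamma(0) gamma(2) - gamma(1)^2] / det = [(1.325)(-0.3197) - (0.436)^2] / 1.565529 = -0.6136985 / 1.565529 = -0.392
So phi_hat = [0.4580, -0.3920].
Therefore phi_hat_2 = -0.3920.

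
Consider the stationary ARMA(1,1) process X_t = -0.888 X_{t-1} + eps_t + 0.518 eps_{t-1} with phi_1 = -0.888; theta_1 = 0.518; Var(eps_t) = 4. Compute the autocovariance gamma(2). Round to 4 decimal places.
\gamma(2) = 3.3563

Multiply the model equation by X_{t-k} and take expectations. With theta_0 = psi_0 = 1 and psi_j the MA(infinity) weights, this gives
  gamma(k) - sum_i phi_i gamma(k-i) = c_k,
  c_k = sigma^2 * sum_{j=k..q} theta_j psi_{j-k}   (c_k = 0 for k > q),
using gamma(-m) = gamma(m).
psi-weights needed (psi_j = theta_j + sum_i phi_i psi_{j-i}):
  psi_1 = theta_1 + phi_1 = 0.518 + (-0.888) = -0.37
Right-hand sides:
  c_0 = sigma^2 (1 + theta_1 psi_1) = 4 * (1 + (0.518)(-0.37)) = 4 * 0.80834 = 3.23336
  c_1 = sigma^2 theta_1 = 4 * (0.518) = 2.072
  c_2 = 0
Equations for k = 0 and k = 1 (AR order 1):
  gamma(0) = phi_1 gamma(1) + c_0
  gamma(1) = phi_1 gamma(0) + c_1
Substituting the second into the first: gamma(0) (1 - phi_1^2) = c_0 + phi_1 c_1, so
  gamma(0) = (c_0 + phi_1 c_1) / (1 - phi_1^2) = (3.23336 + (-0.888)(2.072)) / (1 - (-0.888)^2) = 1.393424 / 0.211456 = 6.589664.
  gamma(1) = phi_1 gamma(0) + c_1 = (-0.888)(6.589664) + (2.072) = -3.779622.
For k = 2 (> q): gamma(2) = phi_1 gamma(1) = (-0.888)(-3.779622) = 3.356304.
Therefore gamma(2) = 3.3563 (to 4 decimal places).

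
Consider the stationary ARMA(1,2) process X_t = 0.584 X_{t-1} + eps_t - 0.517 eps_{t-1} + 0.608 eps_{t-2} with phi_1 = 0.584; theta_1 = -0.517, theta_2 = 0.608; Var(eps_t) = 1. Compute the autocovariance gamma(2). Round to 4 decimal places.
\gamma(2) = 0.8892

Multiply the model equation by X_{t-k} and take expectations. With theta_0 = psi_0 = 1 and psi_j the MA(infinity) weights, this gives
  gamma(k) - sum_i phi_i gamma(k-i) = c_k,
  c_k = sigma^2 * sum_{j=k..q} theta_j psi_{j-k}   (c_k = 0 for k > q),
using gamma(-m) = gamma(m).
psi-weights needed (psi_j = theta_j + sum_i phi_i psi_{j-i}):
  psi_1 = theta_1 + phi_1 = -0.517 + (0.584) = 0.067
  psi_2 = theta_2 + phi_1 psi_1 = 0.608 + (0.584)(0.067) = 0.647128
Right-hand sides:
  c_0 = sigma^2 (1 + theta_1 psi_1 + theta_2 psi_2) = 1 * (1 + (-0.517)(0.067) + (0.608)(0.647128)) = 1 * 1.358815 = 1.358815
  c_1 = sigma^2 (theta_1 + theta_2 psi_1) = 1 * (-0.517 + (0.608)(0.067)) = -0.476264
  c_2 = sigma^2 theta_2 = 1 * (0.608) = 0.608
Equations for k = 0 and k = 1 (AR order 1):
  gamma(0) = phi_1 gamma(1) + c_0
  gamma(1) = phi_1 gamma(0) + c_1
Substituting the second into the first: gamma(0) (1 - phi_1^2) = c_0 + phi_1 c_1, so
  gamma(0) = (c_0 + phi_1 c_1) / (1 - phi_1^2) = (1.358815 + (0.584)(-0.476264)) / (1 - (0.584)^2) = 1.080677 / 0.658944 = 1.640013.
  gamma(1) = phi_1 gamma(0) + c_1 = (0.584)(1.640013) + (-0.476264) = 0.481504.
For k = 2: gamma(2) = phi_1 gamma(1) + c_2
  = (0.584)(0.481504) + (0.608) = 0.889198.
Therefore gamma(2) = 0.8892 (to 4 decimal places).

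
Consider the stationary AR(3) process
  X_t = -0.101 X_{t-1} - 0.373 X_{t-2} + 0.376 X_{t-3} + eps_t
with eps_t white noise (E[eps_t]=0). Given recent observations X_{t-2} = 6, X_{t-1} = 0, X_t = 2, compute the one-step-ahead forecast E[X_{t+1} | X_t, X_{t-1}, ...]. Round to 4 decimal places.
E[X_{t+1} \mid \mathcal F_t] = 2.0540

For an AR(p) model X_t = c + sum_i phi_i X_{t-i} + eps_t, the
one-step-ahead conditional mean is
  E[X_{t+1} | X_t, ...] = c + sum_i phi_i X_{t+1-i}.
Substitute known values:
  E[X_{t+1} | ...] = (-0.101) * (2) + (-0.373) * (0) + (0.376) * (6)
                   = 2.0540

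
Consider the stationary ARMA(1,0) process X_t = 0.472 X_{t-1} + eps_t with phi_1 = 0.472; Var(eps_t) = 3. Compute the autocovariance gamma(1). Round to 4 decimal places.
\gamma(1) = 1.8219

Multiply the model equation by X_{t-k} and take expectations. With theta_0 = psi_0 = 1 and psi_j the MA(infinity) weights, this gives
  gamma(k) - sum_i phi_i gamma(k-i) = c_k,
  c_k = sigma^2 * sum_{j=k..q} theta_j psi_{j-k}   (c_k = 0 for k > q),
using gamma(-m) = gamma(m).
Pure AR (q = 0): c_0 = sigma^2 = 3, c_k = 0 for k >= 1.
Equations for k = 0 and k = 1 (AR order 1):
  gamma(0) = phi_1 gamma(1) + c_0
  gamma(1) = phi_1 gamma(0) + c_1
Substituting the second into the first: gamma(0) (1 - phi_1^2) = c_0 + phi_1 c_1, so
  gamma(0) = c_0 / (1 - phi_1^2) = 3 / (1 - (0.472)^2) = 3 / 0.777216 = 3.859931.
  gamma(1) = phi_1 gamma(0) = (0.472)(3.859931) = 1.821887.
Therefore gamma(1) = 1.8219 (to 4 decimal places).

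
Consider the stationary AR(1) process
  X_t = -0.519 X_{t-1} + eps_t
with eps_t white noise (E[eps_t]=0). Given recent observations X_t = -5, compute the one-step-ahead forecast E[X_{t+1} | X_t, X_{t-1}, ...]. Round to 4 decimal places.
E[X_{t+1} \mid \mathcal F_t] = 2.5950

For an AR(p) model X_t = c + sum_i phi_i X_{t-i} + eps_t, the
one-step-ahead conditional mean is
  E[X_{t+1} | X_t, ...] = c + sum_i phi_i X_{t+1-i}.
Substitute known values:
  E[X_{t+1} | ...] = (-0.519) * (-5)
                   = 2.5950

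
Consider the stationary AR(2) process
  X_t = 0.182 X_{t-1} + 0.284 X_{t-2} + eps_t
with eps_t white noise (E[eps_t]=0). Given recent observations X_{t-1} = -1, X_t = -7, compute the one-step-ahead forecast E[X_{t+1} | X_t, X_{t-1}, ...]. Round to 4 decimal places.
E[X_{t+1} \mid \mathcal F_t] = -1.5580

For an AR(p) model X_t = c + sum_i phi_i X_{t-i} + eps_t, the
one-step-ahead conditional mean is
  E[X_{t+1} | X_t, ...] = c + sum_i phi_i X_{t+1-i}.
Substitute known values:
  E[X_{t+1} | ...] = (0.182) * (-7) + (0.284) * (-1)
                   = -1.5580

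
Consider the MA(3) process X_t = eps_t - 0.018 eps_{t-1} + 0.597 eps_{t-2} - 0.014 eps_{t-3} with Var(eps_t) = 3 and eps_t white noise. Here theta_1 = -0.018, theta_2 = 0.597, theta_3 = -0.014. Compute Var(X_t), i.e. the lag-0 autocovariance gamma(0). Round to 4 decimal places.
\gamma(0) = 4.0708

For an MA(q) process X_t = eps_t + sum_i theta_i eps_{t-i} with
Var(eps_t) = sigma^2, the variance is
  gamma(0) = sigma^2 * (1 + sum_i theta_i^2).
  sum_i theta_i^2 = (-0.018)^2 + (0.597)^2 + (-0.014)^2 = 0.000324 + 0.356409 + 0.000196 = 0.356929.
  gamma(0) = 3 * (1 + 0.356929) = 3 * 1.356929 = 4.070787, which rounds to 4.0708.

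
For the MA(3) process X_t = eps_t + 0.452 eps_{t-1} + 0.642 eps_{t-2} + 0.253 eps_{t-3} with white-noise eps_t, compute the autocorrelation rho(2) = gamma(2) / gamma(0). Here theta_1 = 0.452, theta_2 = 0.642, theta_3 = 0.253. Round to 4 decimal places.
\rho(2) = 0.4501

For an MA(q) process with theta_0 = 1, the autocovariance is
  gamma(k) = sigma^2 * sum_{i=0..q-k} theta_i * theta_{i+k},
and rho(k) = gamma(k) / gamma(0). Sigma^2 cancels.
  numerator   = (1)*(0.642) + (0.452)*(0.253) = 0.756356.
  denominator = (1)^2 + (0.452)^2 + (0.642)^2 + (0.253)^2 = 1.680477.
  rho(2) = 0.756356 / 1.680477 = 0.4501.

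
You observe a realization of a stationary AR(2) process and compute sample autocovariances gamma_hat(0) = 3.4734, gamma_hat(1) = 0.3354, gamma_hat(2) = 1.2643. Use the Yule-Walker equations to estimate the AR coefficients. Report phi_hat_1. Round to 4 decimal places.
\hat\phi_{1} = 0.0620

The Yule-Walker equations for an AR(p) process read, in matrix form,
  Gamma_p phi = r_p,   with   (Gamma_p)_{ij} = gamma(|i - j|),
                       (r_p)_i = gamma(i),   i,j = 1..p.
Substitute the sample gammas (Toeplitz matrix and right-hand side of size 2):
  Gamma_p = [[3.4734, 0.3354], [0.3354, 3.4734]]
  r_p     = [0.3354, 1.2643]
Written out:
  3.4734 phi_1 + 0.3354 phi_2 = 0.3354
  0.3354 phi_1 + 3.4734 phi_2 = 1.2643
Solve by Cramer's rule:
  det = gamma(0)^2 - gamma(1)^2 = (3.4734)^2 - (0.3354)^2 = 12.06450756 - 0.11249316 = 11.9520144
  phi_hat_1 = [gamma(1) gamma(0) - gamma(1) gamma(2)] / det = [(0.3354)(3.4734) - (0.3354)(1.2643)] / 11.9520144 = 0.74093214 / 11.9520144 = 0.062
  phi_hat_2 = [gamma(0) gamma(2) - gamma(1)^2] / det = [(3.4734)(1.2643) - (0.3354)^2] / 11.9520144 = 4.27892646 / 11.9520144 = 0.358
So phi_hat = [0.0620, 0.3580].
Therefore phi_hat_1 = 0.0620.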